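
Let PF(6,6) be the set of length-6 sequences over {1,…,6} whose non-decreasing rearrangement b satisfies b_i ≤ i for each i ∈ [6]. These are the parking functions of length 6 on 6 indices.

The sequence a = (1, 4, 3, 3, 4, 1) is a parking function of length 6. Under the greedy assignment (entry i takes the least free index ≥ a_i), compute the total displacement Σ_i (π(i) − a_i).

5

Σπ = 21 ({1..6} each once); Σa = 1+4+3+3+4+1 = 16; disp = 21−16 = 5.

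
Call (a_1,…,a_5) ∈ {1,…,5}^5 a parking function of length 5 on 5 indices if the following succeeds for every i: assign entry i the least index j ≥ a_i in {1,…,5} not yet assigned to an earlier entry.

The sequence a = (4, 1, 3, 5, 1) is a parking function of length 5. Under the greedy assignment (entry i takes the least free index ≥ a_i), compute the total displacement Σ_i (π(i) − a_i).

1

Σπ = 5·6/2 = 15 (π permutes [5]); Σa = 4+1+3+5+1 = 14; disp = 15−14 = 1.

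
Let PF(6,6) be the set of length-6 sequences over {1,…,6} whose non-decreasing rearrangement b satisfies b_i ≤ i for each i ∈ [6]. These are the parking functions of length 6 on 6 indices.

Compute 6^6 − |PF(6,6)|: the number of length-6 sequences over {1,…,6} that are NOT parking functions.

29849

Count = (7−6)·7^(6−1) = 1·16807 = 16807 (Pollak)
Check (6,6,4,4,4,6) → sorted (4,4,4,6,6,6): b_1=4>1, not a PF.
6^6 − 16807 = 46656 − 16807 = 29849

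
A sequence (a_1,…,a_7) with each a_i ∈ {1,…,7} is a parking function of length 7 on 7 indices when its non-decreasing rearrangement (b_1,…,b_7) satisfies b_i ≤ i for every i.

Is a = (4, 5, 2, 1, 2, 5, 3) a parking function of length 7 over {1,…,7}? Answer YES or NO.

YES

Sorted: b = (1, 2, 2, 3, 4, 5, 5).
  b_1=1 ≤ 1
  b_2=2 ≤ 2
  b_3=2 ≤ 3
  b_4=3 ≤ 4
  b_5=4 ≤ 5
  b_6=5 ≤ 6
  b_7=5 ≤ 7
All bounds hold ⇒ YES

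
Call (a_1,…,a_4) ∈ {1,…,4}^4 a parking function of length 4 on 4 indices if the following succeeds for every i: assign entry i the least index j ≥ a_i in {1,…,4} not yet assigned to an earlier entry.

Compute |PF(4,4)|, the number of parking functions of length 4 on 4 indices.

Count = (4−4+1)·(4+1)^(4−1) = 1·125 = 125 (Konheim–Weiss)
Example (3,1,1,3) → sorted (1,1,3,3): b_i ≤ i ∀i, a PF.

125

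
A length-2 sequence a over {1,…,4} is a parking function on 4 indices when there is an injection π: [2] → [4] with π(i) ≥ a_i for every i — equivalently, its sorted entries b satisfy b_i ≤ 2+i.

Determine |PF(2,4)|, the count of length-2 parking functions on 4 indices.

#PF = (4+1−2)·(4+1)^{2−1} = 3·5 = 15
One tuple (1,3) → sorted (1,3): b_i ≤ 2+i ∀i, a PF.

15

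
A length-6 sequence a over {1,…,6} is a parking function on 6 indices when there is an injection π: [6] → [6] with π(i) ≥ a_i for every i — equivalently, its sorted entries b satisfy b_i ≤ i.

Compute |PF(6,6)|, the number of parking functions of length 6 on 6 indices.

16807

|PF| = (7−6)·7^(6−1) = 1 · 16807 = 16807 (Konheim–Weiss)
One tuple (6,1,3,2,4,4) → sorted (1,2,3,4,4,6): b_i ≤ i ∀i, a PF.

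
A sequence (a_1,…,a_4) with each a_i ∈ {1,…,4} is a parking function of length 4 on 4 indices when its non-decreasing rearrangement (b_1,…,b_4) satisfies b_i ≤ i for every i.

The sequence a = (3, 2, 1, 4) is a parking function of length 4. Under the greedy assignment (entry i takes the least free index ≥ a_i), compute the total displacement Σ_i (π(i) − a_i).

0

Σπ = 10 ({1..4} each once); Σa = 3+2+1+4 = 10; disp = 10−10 = 0.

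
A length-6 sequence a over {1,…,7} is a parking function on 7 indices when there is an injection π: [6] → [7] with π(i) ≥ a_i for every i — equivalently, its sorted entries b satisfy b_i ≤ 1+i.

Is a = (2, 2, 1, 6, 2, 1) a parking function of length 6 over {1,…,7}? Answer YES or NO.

YES

Sorted: b = (1, 1, 2, 2, 2, 6).
  b_1=1 ≤ 2
  b_2=1 ≤ 3
  b_3=2 ≤ 4
  b_4=2 ≤ 5
  b_5=2 ≤ 6
  b_6=6 ≤ 7
All bounds hold ⇒ YES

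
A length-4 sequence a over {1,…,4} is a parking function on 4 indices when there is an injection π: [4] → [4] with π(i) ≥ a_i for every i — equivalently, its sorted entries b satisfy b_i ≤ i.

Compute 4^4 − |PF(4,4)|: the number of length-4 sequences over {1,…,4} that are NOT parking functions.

131

#PF = 1·5^3 = 1×125 = 125 (Konheim–Weiss)
Example (3,3,4,2) → sorted (2,3,3,4): b_1=2>1, not a PF.
So 256 − 125 = 131 fail.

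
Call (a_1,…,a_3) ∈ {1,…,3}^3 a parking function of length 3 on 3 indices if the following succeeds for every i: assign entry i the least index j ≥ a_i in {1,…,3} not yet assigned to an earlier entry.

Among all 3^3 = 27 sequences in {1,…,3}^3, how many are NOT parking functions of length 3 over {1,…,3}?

|PF(3,3)| = (3+1−3)·(3+1)^{3−1} = 1·16 = 16 (Konheim–Weiss)
Check (3,1,3) → sorted (1,3,3): b_2=3>2, not a PF.
3^3 − 16 = 27 − 16 = 11

11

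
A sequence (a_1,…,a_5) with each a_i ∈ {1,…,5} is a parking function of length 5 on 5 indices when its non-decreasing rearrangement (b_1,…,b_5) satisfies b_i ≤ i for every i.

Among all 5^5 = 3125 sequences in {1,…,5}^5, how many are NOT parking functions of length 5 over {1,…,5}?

1829

#PF = 1·6^4 = 1×1296 = 1296 (Pollak)
Example (5,5,4,5,4) → sorted (4,4,5,5,5): b_1=4>1, not a PF.
So 3125 − 1296 = 1829 fail.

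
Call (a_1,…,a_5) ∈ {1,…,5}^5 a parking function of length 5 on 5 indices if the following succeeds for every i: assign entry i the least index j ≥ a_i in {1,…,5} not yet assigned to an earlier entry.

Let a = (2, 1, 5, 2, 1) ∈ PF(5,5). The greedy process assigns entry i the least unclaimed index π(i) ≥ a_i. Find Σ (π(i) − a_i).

Σπ = 5·6/2 = 15 (π permutes [5]); Σa = 2+1+5+2+1 = 11; disp = 15−11 = 4.

4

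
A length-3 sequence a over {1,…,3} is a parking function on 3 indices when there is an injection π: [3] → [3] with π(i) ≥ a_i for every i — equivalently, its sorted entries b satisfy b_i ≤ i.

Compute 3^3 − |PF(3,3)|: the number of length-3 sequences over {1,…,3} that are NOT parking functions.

|PF(3,3)| = (3−3+1)·(3+1)^(3−1) = 1·16 = 16
Check (3,3,3) → sorted (3,3,3): b_1=3>1, not a PF.
3^3 − 16 = 27 − 16 = 11

11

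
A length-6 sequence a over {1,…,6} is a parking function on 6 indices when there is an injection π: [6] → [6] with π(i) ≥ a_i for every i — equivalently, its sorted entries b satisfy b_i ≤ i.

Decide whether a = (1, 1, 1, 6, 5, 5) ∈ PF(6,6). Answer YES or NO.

Order a: b = (1, 1, 1, 5, 5, 6).
  b_1=1 ≤ 1
  b_2=1 ≤ 2
  b_3=1 ≤ 3
  b_4=5 > 4
  fails at i=4 ⇒ NO

NO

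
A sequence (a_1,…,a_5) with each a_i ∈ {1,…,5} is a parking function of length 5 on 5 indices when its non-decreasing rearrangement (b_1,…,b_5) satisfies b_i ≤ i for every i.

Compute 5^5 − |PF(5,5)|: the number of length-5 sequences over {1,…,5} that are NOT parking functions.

1829

Count = (6−5)·6^(5−1) = 1×1296 = 1296
Example (5,5,5,2,5) → sorted (2,5,5,5,5): b_1=2>1, not a PF.
So 3125 − 1296 = 1829 fail.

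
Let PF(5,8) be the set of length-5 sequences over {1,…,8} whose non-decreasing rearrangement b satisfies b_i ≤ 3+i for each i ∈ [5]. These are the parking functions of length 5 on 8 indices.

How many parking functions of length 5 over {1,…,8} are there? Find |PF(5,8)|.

|PF(5,8)| = (9−5)·9^(5−1) = 4 · 6561 = 26244 (Konheim–Weiss)
Check (2,2,1,7,2) → sorted (1,2,2,2,7): b_i ≤ 3+i ∀i, a PF.

26244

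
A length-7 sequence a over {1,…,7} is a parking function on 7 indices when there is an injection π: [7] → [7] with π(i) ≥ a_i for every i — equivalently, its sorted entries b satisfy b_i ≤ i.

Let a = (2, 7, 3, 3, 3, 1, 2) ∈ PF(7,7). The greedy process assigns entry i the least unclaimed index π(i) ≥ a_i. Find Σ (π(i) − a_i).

Σπ(i) = 1+…+7 = 28; Σa = 2+7+3+3+3+1+2 = 21; disp = 28−21 = 7.

7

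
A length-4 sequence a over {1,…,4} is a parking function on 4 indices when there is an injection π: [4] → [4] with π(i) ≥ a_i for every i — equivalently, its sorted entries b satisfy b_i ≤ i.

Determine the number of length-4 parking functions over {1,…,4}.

125

|PF(4,4)| = (4+1−4)·(4+1)^{4−1} = 1×125 = 125
Check (2,1,3,1) → sorted (1,1,2,3): b_i ≤ i ∀i, a PF.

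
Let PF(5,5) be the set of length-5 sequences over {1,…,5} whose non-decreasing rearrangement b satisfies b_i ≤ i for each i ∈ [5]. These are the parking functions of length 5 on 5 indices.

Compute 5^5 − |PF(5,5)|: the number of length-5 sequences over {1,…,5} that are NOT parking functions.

Count = 1·6^4 = 1 · 1296 = 1296
One tuple (5,3,2,5,5) → sorted (2,3,5,5,5): b_1=2>1, not a PF.
5^5 − 1296 = 3125 − 1296 = 1829

1829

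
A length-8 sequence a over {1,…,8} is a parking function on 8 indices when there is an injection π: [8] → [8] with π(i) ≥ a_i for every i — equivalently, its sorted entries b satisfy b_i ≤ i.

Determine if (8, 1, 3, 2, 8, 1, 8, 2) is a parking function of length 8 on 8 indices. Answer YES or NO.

Sorted: b = (1, 1, 2, 2, 3, 8, 8, 8).
  b_1=1 ≤ 1
  b_2=1 ≤ 2
  b_3=2 ≤ 3
  b_4=2 ≤ 4
  b_5=3 ≤ 5
  b_6=8 > 6
  fails at i=6 ⇒ NO

NO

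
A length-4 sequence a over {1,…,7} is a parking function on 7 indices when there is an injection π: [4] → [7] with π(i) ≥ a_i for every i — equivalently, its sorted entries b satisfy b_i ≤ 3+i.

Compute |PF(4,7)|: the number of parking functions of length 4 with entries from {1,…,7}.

|PF| = (7−4+1)·(7+1)^(4−1) = 4 · 512 = 2048 (Pollak)
Check (3,4,5,6) → sorted (3,4,5,6): b_i ≤ 3+i ∀i, a PF.

2048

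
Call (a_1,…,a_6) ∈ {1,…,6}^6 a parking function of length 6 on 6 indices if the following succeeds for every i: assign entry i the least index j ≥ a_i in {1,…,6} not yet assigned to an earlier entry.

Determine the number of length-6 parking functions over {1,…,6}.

16807

|PF(6,6)| = (6−6+1)·(6+1)^(6−1) = 1 · 16807 = 16807
One tuple (4,2,3,5,1,4) → sorted (1,2,3,4,4,5): b_i ≤ i ∀i, a PF.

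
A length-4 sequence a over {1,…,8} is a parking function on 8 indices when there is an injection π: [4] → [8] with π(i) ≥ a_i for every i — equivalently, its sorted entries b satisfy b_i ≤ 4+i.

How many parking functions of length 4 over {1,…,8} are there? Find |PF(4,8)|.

Count = 5·9^3 = 5·729 = 3645
E.g. (8,6,4,1) → sorted (1,4,6,8): b_i ≤ 4+i ∀i, a PF.

3645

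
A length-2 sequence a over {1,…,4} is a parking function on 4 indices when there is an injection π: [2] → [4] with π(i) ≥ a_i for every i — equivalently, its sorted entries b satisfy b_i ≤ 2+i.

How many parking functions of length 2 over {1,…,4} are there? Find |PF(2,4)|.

15

|PF| = 3·5^1 = 3×5 = 15 (Konheim–Weiss)
One tuple (4,1) → sorted (1,4): b_i ≤ 2+i ∀i, a PF.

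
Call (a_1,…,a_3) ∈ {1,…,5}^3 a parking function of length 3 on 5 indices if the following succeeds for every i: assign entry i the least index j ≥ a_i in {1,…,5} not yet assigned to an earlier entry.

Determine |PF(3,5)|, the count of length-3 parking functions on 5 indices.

#PF = (5−3+1)·(5+1)^(3−1) = 3·36 = 108
Check (2,4,4) → sorted (2,4,4): b_i ≤ 2+i ∀i, a PF.

108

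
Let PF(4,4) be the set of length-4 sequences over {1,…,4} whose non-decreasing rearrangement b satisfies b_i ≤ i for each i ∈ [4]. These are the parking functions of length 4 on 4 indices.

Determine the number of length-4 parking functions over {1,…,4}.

Count = (4+1−4)·(4+1)^{4−1} = 1 · 125 = 125 (Konheim–Weiss)
One tuple (3,1,2,3) → sorted (1,2,3,3): b_i ≤ i ∀i, a PF.

125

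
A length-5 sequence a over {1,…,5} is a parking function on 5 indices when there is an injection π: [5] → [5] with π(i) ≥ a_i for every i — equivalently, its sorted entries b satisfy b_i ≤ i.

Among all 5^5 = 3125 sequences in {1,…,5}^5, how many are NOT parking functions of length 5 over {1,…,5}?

|PF(5,5)| = (6−5)·6^(5−1) = 1×1296 = 1296
One tuple (5,1,4,5,3) → sorted (1,3,4,5,5): b_2=3>2, not a PF.
5^5 − 1296 = 3125 − 1296 = 1829

1829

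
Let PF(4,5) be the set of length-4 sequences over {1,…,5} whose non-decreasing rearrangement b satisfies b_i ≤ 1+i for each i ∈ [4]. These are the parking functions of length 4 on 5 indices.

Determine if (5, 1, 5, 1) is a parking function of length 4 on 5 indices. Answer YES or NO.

Sorted: b = (1, 1, 5, 5).
  b_1=1 ≤ 2
  b_2=1 ≤ 3
  b_3=5 > 4
  fails at i=3 ⇒ NO

NO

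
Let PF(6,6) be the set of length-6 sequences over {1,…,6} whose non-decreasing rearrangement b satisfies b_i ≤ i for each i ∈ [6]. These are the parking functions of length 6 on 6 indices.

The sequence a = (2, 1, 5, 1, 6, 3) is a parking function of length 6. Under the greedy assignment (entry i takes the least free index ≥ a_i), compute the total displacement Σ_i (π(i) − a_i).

Σπ = 6·7/2 = 21 (π permutes [6]); Σa = 2+1+5+1+6+3 = 18; disp = 21−18 = 3.

3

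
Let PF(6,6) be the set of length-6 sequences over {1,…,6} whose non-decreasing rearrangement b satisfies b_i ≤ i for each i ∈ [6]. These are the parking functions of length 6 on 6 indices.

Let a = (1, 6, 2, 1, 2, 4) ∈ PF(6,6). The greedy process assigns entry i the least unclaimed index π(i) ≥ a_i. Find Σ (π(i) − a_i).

5

Σπ = 21 ({1..6} each once); Σa = 1+6+2+1+2+4 = 16; disp = 21−16 = 5.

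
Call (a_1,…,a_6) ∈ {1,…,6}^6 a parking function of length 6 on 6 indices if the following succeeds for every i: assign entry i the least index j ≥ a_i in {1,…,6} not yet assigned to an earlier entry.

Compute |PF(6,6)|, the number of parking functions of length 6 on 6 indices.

|PF| = 1·7^5 = 1×16807 = 16807 (Pollak)
One tuple (2,3,2,2,1,1) → sorted (1,1,2,2,2,3): b_i ≤ i ∀i, a PF.

16807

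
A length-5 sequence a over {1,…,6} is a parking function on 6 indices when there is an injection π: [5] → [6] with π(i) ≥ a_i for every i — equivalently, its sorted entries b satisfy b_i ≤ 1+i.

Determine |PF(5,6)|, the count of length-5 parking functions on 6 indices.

4802

|PF| = (6+1−5)·(6+1)^{5−1} = 2 · 2401 = 4802 (Konheim–Weiss)
Example (3,2,4,6,4) → sorted (2,3,4,4,6): b_i ≤ 1+i ∀i, a PF.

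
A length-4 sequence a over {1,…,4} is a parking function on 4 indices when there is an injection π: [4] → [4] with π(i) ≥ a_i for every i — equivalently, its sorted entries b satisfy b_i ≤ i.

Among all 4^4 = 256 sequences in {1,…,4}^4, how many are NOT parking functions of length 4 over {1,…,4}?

131

|PF| = (4+1−4)·(4+1)^{4−1} = 1·125 = 125
E.g. (4,3,4,1) → sorted (1,3,4,4): b_2=3>2, not a PF.
So 256 − 125 = 131 fail.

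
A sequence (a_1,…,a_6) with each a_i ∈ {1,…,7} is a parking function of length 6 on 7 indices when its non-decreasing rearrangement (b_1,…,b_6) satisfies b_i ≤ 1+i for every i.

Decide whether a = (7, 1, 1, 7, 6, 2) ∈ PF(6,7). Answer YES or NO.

Order a: b = (1, 1, 2, 6, 7, 7).
  b_1=1 ≤ 2
  b_2=1 ≤ 3
  b_3=2 ≤ 4
  b_4=6 > 5
  fails at i=4 ⇒ NO

NO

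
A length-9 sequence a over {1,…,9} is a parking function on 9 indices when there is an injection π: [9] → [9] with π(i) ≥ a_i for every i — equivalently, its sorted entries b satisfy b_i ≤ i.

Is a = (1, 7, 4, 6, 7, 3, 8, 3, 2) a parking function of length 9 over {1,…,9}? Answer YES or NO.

YES

Sorted: b = (1, 2, 3, 3, 4, 6, 7, 7, 8).
  b_1=1 ≤ 1
  b_2=2 ≤ 2
  b_3=3 ≤ 3
  b_4=3 ≤ 4
  b_5=4 ≤ 5
  b_6=6 ≤ 6
  b_7=7 ≤ 7
  b_8=7 ≤ 8
  b_9=8 ≤ 9
All bounds hold ⇒ YES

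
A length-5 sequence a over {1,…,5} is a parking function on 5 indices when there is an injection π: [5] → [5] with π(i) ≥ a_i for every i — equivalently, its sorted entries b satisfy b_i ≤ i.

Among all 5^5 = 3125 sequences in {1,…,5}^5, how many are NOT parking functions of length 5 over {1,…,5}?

1829

#PF = (6−5)·6^(5−1) = 1·1296 = 1296
Check (4,5,3,3,4) → sorted (3,3,4,4,5): b_1=3>1, not a PF.
Total 3125; non-PF = 3125−1296 = 1829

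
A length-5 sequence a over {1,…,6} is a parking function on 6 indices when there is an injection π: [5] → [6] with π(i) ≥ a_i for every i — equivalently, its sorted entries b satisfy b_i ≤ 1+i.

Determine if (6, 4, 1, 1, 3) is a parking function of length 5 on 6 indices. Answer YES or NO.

YES

Sorted: b = (1, 1, 3, 4, 6).
  b_1=1 ≤ 2
  b_2=1 ≤ 3
  b_3=3 ≤ 4
  b_4=4 ≤ 5
  b_5=6 ≤ 6
All bounds hold ⇒ YES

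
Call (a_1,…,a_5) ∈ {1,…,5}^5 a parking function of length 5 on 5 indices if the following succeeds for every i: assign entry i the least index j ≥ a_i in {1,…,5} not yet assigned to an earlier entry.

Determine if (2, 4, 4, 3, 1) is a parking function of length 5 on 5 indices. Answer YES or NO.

Rearranged: b = (1, 2, 3, 4, 4).
  b_1=1 ≤ 1
  b_2=2 ≤ 2
  b_3=3 ≤ 3
  b_4=4 ≤ 4
  b_5=4 ≤ 5
All bounds hold ⇒ YES

YES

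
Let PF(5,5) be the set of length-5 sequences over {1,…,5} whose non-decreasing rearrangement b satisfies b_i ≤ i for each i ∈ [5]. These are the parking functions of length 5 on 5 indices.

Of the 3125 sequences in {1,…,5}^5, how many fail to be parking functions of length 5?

1829

Count = 1·6^4 = 1 · 1296 = 1296
Check (5,5,3,1,5) → sorted (1,3,5,5,5): b_2=3>2, not a PF.
So 3125 − 1296 = 1829 fail.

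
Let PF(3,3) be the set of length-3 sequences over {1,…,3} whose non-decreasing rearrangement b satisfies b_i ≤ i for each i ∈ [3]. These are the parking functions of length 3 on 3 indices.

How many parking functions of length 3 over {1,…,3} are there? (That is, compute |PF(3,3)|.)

|PF| = (3+1−3)·(3+1)^{3−1} = 1·16 = 16 (Konheim–Weiss)
Example (1,2,1) → sorted (1,1,2): b_i ≤ i ∀i, a PF.

16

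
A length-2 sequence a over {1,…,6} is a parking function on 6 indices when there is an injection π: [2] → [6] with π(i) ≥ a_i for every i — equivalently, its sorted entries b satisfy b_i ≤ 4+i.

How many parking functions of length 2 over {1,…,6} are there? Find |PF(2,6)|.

|PF(2,6)| = (6+1−2)·(6+1)^{2−1} = 5 · 7 = 35 (Konheim–Weiss)
Check (3,5) → sorted (3,5): b_i ≤ 4+i ∀i, a PF.

35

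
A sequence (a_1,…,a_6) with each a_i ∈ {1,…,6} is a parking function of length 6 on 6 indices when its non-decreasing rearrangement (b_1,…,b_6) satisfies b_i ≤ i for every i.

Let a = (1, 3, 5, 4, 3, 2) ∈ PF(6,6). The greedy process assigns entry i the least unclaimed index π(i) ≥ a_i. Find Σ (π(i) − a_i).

Σπ(i) = 1+…+6 = 21; Σa = 1+3+5+4+3+2 = 18; disp = 21−18 = 3.

3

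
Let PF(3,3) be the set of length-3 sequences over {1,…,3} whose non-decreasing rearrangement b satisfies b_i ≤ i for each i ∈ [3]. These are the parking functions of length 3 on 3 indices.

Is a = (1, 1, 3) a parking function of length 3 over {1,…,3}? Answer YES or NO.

Sorted: b = (1, 1, 3).
  b_1=1 ≤ 1
  b_2=1 ≤ 2
  b_3=3 ≤ 3
All bounds hold ⇒ YES

YES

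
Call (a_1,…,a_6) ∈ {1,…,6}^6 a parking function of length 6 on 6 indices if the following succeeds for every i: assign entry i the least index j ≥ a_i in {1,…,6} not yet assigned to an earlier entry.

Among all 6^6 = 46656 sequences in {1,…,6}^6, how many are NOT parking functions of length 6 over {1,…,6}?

|PF(6,6)| = 1·7^5 = 1 · 16807 = 16807
Example (5,6,6,4,4,3) → sorted (3,4,4,5,6,6): b_1=3>1, not a PF.
Total 46656; non-PF = 46656−16807 = 29849

29849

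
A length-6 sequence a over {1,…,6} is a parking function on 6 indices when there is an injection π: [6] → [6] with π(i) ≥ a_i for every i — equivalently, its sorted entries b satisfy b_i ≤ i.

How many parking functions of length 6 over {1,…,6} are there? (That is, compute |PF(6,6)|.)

|PF(6,6)| = (7−6)·7^(6−1) = 1×16807 = 16807
Example (1,3,3,2,2,5) → sorted (1,2,2,3,3,5): b_i ≤ i ∀i, a PF.

16807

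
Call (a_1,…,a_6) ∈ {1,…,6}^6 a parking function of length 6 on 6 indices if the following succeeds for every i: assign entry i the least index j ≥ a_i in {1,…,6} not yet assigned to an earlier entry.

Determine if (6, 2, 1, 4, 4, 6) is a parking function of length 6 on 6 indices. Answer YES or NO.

Rearranged: b = (1, 2, 4, 4, 6, 6).
  b_1=1 ≤ 1
  b_2=2 ≤ 2
  b_3=4 > 3
  fails at i=3 ⇒ NO

NO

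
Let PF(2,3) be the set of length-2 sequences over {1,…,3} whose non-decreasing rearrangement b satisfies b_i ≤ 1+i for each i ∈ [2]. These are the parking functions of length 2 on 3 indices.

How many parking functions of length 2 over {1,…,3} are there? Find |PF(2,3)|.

8

|PF| = (3−2+1)·(3+1)^(2−1) = 2×4 = 8 [KW]
Example (2,2) → sorted (2,2): b_i ≤ 1+i ∀i, a PF.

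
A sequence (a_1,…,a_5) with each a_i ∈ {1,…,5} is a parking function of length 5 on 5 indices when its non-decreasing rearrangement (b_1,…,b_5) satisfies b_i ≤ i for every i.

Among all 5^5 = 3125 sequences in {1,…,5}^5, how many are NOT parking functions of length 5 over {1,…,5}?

1829

#PF = (5+1−5)·(5+1)^{5−1} = 1 · 1296 = 1296
E.g. (5,1,4,5,2) → sorted (1,2,4,5,5): b_3=4>3, not a PF.
5^5 − 1296 = 3125 − 1296 = 1829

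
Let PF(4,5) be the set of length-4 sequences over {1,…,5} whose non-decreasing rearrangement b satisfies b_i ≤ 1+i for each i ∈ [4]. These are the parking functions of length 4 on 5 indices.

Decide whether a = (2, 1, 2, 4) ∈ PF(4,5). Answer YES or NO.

YES

Rearranged: b = (1, 2, 2, 4).
  b_1=1 ≤ 2
  b_2=2 ≤ 3
  b_3=2 ≤ 4
  b_4=4 ≤ 5
All bounds hold ⇒ YES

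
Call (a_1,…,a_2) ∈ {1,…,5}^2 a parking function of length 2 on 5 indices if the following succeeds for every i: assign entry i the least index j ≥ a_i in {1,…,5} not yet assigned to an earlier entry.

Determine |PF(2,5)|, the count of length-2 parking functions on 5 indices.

Count = 4·6^1 = 4·6 = 24 [KW]
E.g. (1,4) → sorted (1,4): b_i ≤ 3+i ∀i, a PF.

24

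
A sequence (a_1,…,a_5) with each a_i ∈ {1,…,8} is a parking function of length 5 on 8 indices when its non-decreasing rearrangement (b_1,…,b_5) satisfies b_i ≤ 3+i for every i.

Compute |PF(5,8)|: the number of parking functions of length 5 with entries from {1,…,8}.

26244

Count = (8+1−5)·(8+1)^{5−1} = 4 · 6561 = 26244 (Pollak)
E.g. (6,1,1,6,3) → sorted (1,1,3,6,6): b_i ≤ 3+i ∀i, a PF.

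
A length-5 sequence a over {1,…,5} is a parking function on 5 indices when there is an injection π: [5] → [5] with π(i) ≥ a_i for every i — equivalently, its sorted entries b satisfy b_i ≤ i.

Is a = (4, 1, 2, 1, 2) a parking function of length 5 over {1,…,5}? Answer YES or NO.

Sorted: b = (1, 1, 2, 2, 4).
  b_1=1 ≤ 1
  b_2=1 ≤ 2
  b_3=2 ≤ 3
  b_4=2 ≤ 4
  b_5=4 ≤ 5
All bounds hold ⇒ YES

YES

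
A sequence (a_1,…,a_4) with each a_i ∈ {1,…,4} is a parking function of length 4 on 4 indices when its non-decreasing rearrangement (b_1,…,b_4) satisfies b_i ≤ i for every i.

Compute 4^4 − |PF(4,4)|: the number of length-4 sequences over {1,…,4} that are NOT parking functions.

Count = (5−4)·5^(4−1) = 1 · 125 = 125 (Pollak)
E.g. (3,2,3,2) → sorted (2,2,3,3): b_1=2>1, not a PF.
Total 256; non-PF = 256−125 = 131

131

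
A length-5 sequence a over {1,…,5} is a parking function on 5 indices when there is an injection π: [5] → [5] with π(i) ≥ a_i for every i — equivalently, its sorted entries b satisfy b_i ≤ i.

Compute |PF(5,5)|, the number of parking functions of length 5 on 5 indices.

1296

|PF(5,5)| = (6−5)·6^(5−1) = 1 · 1296 = 1296 [KW]
Example (3,2,2,1,3) → sorted (1,2,2,3,3): b_i ≤ i ∀i, a PF.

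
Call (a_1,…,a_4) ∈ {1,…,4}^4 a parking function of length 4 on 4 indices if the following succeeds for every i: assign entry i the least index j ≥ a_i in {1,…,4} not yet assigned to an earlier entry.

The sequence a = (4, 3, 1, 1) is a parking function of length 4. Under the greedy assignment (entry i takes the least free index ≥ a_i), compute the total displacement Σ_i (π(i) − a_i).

1

Σπ = 4·5/2 = 10 (π permutes [4]); Σa = 4+3+1+1 = 9; disp = 10−9 = 1.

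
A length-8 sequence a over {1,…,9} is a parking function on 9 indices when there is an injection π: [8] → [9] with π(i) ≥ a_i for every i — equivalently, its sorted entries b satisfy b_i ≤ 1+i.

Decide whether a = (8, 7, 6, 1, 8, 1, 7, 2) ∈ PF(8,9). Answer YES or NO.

NO

Rearranged: b = (1, 1, 2, 6, 7, 7, 8, 8).
  b_1=1 ≤ 2
  b_2=1 ≤ 3
  b_3=2 ≤ 4
  b_4=6 > 5
  fails at i=4 ⇒ NO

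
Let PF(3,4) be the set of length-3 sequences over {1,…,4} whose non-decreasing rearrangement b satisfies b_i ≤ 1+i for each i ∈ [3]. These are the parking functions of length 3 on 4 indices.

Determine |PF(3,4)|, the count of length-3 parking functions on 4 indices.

|PF(3,4)| = 2·5^2 = 2×25 = 50 (Pollak)
Example (4,1,3) → sorted (1,3,4): b_i ≤ 1+i ∀i, a PF.

50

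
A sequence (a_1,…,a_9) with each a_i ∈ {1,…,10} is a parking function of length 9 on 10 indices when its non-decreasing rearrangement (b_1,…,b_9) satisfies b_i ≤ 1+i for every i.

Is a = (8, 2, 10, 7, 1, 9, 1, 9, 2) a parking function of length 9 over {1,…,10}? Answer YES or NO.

Order a: b = (1, 1, 2, 2, 7, 8, 9, 9, 10).
  b_1=1 ≤ 2
  b_2=1 ≤ 3
  b_3=2 ≤ 4
  b_4=2 ≤ 5
  b_5=7 > 6
  fails at i=5 ⇒ NO

NO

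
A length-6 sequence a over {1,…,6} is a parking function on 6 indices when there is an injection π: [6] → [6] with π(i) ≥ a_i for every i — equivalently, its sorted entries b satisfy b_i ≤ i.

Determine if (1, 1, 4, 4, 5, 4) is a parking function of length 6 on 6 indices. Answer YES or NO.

Sorted: b = (1, 1, 4, 4, 4, 5).
  b_1=1 ≤ 1
  b_2=1 ≤ 2
  b_3=4 > 3
  fails at i=3 ⇒ NO

NO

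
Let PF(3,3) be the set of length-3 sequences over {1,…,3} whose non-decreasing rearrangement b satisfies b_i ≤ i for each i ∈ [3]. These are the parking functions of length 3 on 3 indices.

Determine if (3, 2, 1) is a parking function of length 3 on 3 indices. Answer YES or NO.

Sorted: b = (1, 2, 3).
  b_1=1 ≤ 1
  b_2=2 ≤ 2
  b_3=3 ≤ 3
All bounds hold ⇒ YES

YES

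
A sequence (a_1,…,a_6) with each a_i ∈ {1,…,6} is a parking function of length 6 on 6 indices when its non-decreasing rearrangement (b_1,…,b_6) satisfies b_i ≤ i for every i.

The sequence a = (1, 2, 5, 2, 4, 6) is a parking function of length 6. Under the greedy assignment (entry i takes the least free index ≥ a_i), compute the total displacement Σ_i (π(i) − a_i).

1

Σπ(i) = 1+…+6 = 21; Σa = 1+2+5+2+4+6 = 20; disp = 21−20 = 1.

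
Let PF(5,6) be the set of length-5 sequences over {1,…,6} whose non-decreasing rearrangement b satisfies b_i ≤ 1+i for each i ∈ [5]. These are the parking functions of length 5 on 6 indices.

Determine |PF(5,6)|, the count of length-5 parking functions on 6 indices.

|PF| = (7−5)·7^(5−1) = 2 · 2401 = 4802 [KW]
Check (3,1,3,6,2) → sorted (1,2,3,3,6): b_i ≤ 1+i ∀i, a PF.

4802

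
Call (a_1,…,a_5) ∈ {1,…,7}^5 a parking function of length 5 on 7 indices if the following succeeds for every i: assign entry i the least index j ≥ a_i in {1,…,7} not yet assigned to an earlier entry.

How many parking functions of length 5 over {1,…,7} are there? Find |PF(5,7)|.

#PF = (7+1−5)·(7+1)^{5−1} = 3×4096 = 12288 (Konheim–Weiss)
E.g. (2,7,4,1,2) → sorted (1,2,2,4,7): b_i ≤ 2+i ∀i, a PF.

12288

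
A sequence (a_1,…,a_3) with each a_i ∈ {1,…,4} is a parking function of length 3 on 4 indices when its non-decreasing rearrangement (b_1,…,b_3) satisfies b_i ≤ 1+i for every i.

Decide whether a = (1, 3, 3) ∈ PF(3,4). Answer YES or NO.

YES

Sorted: b = (1, 3, 3).
  b_1=1 ≤ 2
  b_2=3 ≤ 3
  b_3=3 ≤ 4
All bounds hold ⇒ YES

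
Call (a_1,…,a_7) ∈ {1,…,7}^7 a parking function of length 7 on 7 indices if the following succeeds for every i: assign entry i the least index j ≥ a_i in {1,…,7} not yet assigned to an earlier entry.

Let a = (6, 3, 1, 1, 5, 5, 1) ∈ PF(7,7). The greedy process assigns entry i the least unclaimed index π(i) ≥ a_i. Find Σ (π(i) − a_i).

6

Σπ = 28 ({1..7} each once); Σa = 6+3+1+1+5+5+1 = 22; disp = 28−22 = 6.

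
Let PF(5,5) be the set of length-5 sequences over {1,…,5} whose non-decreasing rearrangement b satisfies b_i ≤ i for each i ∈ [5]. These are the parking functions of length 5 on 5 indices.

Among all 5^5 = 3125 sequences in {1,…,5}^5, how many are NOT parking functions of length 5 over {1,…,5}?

1829

#PF = (6−5)·6^(5−1) = 1×1296 = 1296 (Pollak)
One tuple (4,5,1,3,5) → sorted (1,3,4,5,5): b_2=3>2, not a PF.
Total 3125; non-PF = 3125−1296 = 1829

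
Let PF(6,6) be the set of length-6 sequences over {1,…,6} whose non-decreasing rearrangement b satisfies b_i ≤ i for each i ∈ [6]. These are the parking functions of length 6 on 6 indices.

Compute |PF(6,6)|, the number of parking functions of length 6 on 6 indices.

16807

|PF| = (6−6+1)·(6+1)^(6−1) = 1 · 16807 = 16807
Check (5,3,3,1,1,4) → sorted (1,1,3,3,4,5): b_i ≤ i ∀i, a PF.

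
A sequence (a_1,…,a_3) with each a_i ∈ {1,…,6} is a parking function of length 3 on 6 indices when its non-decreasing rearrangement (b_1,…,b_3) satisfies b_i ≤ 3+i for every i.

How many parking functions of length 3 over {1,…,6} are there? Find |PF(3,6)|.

|PF(3,6)| = (7−3)·7^(3−1) = 4×49 = 196 (Konheim–Weiss)
One tuple (6,4,2) → sorted (2,4,6): b_i ≤ 3+i ∀i, a PF.

196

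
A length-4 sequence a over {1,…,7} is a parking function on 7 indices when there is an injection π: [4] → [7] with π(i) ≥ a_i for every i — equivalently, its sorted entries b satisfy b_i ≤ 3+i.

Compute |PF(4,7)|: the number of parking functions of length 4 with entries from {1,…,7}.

#PF = 4·8^3 = 4·512 = 2048 (Konheim–Weiss)
Example (4,3,2,5) → sorted (2,3,4,5): b_i ≤ 3+i ∀i, a PF.

2048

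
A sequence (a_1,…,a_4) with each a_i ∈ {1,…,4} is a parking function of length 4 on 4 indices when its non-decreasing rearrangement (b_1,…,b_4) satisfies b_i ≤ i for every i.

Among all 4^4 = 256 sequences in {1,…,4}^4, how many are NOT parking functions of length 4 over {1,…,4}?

131

|PF| = 1·5^3 = 1·125 = 125 [KW]
E.g. (3,3,2,4) → sorted (2,3,3,4): b_1=2>1, not a PF.
4^4 − 125 = 256 − 125 = 131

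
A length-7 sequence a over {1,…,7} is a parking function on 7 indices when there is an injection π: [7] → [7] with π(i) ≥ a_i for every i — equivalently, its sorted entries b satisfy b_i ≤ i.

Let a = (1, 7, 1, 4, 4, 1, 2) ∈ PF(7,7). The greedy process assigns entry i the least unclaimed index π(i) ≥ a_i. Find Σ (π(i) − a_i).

8

Σπ(i) = 1+…+7 = 28; Σa = 1+7+1+4+4+1+2 = 20; disp = 28−20 = 8.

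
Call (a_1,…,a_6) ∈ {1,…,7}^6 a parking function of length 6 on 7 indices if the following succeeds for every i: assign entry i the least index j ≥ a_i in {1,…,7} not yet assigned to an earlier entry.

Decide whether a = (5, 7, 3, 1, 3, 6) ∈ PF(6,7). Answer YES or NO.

Sorted: b = (1, 3, 3, 5, 6, 7).
  b_1=1 ≤ 2
  b_2=3 ≤ 3
  b_3=3 ≤ 4
  b_4=5 ≤ 5
  b_5=6 ≤ 6
  b_6=7 ≤ 7
All bounds hold ⇒ YES

YES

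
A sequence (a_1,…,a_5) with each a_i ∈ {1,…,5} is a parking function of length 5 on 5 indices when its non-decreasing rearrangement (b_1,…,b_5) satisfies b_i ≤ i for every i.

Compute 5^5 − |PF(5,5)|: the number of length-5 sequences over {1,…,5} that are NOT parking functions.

|PF| = (5+1−5)·(5+1)^{5−1} = 1 · 1296 = 1296 (Pollak)
E.g. (4,4,4,2,4) → sorted (2,4,4,4,4): b_1=2>1, not a PF.
5^5 − 1296 = 3125 − 1296 = 1829

1829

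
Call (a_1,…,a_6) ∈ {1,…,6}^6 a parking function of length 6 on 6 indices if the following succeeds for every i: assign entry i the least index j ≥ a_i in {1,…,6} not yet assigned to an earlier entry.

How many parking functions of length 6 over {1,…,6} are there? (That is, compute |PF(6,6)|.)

Count = (7−6)·7^(6−1) = 1·16807 = 16807 (Konheim–Weiss)
Check (1,5,2,1,2,3) → sorted (1,1,2,2,3,5): b_i ≤ i ∀i, a PF.

16807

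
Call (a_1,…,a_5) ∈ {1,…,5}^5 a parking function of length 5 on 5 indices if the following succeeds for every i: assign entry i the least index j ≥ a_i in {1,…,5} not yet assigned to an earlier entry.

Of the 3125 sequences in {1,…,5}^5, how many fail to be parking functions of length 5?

1829

Count = (6−5)·6^(5−1) = 1 · 1296 = 1296 (Pollak)
One tuple (3,5,5,4,4) → sorted (3,4,4,5,5): b_1=3>1, not a PF.
5^5 − 1296 = 3125 − 1296 = 1829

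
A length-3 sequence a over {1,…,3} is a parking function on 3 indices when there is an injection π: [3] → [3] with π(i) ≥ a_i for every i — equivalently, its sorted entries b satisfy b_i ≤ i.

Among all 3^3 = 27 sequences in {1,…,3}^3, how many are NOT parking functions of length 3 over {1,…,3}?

#PF = (4−3)·4^(3−1) = 1×16 = 16 (Pollak)
One tuple (2,2,2) → sorted (2,2,2): b_1=2>1, not a PF.
3^3 − 16 = 27 − 16 = 11

11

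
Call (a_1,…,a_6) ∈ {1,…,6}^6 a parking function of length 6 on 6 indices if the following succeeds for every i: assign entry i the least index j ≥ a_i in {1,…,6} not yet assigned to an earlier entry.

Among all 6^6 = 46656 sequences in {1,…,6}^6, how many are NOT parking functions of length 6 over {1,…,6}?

Count = 1·7^5 = 1·16807 = 16807
One tuple (4,5,6,6,6,6) → sorted (4,5,6,6,6,6): b_1=4>1, not a PF.
So 46656 − 16807 = 29849 fail.

29849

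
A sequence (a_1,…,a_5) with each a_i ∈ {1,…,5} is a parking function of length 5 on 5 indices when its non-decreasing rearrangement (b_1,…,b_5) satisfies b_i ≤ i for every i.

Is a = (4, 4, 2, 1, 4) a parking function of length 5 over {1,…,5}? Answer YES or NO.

Order a: b = (1, 2, 4, 4, 4).
  b_1=1 ≤ 1
  b_2=2 ≤ 2
  b_3=4 > 3
  fails at i=3 ⇒ NO

NO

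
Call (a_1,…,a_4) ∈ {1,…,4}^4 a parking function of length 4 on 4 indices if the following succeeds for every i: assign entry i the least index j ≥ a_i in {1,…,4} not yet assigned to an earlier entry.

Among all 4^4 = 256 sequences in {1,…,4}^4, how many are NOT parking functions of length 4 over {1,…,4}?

131

Count = (4+1−4)·(4+1)^{4−1} = 1×125 = 125 (Konheim–Weiss)
One tuple (2,2,4,4) → sorted (2,2,4,4): b_1=2>1, not a PF.
Total 256; non-PF = 256−125 = 131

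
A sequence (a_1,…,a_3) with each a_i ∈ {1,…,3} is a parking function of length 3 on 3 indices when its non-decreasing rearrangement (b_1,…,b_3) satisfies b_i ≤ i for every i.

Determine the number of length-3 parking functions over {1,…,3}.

16

#PF = (3−3+1)·(3+1)^(3−1) = 1·16 = 16 [KW]
One tuple (2,1,2) → sorted (1,2,2): b_i ≤ i ∀i, a PF.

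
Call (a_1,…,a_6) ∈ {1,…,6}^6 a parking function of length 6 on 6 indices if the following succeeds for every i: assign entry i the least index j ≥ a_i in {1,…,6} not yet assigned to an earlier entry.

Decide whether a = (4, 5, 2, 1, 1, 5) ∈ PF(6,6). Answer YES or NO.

Rearranged: b = (1, 1, 2, 4, 5, 5).
  b_1=1 ≤ 1
  b_2=1 ≤ 2
  b_3=2 ≤ 3
  b_4=4 ≤ 4
  b_5=5 ≤ 5
  b_6=5 ≤ 6
All bounds hold ⇒ YES

YES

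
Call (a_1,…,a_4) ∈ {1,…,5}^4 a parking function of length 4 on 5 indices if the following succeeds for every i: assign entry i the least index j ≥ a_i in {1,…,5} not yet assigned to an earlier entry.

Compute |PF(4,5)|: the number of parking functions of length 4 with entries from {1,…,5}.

Count = (5−4+1)·(5+1)^(4−1) = 2·216 = 432 (Konheim–Weiss)
Check (3,4,4,1) → sorted (1,3,4,4): b_i ≤ 1+i ∀i, a PF.

432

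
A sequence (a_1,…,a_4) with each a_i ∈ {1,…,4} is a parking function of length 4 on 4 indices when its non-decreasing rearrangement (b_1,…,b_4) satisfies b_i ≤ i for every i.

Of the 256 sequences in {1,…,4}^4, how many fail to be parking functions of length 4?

131

|PF| = (5−4)·5^(4−1) = 1 · 125 = 125 (Pollak)
Check (4,3,2,2) → sorted (2,2,3,4): b_1=2>1, not a PF.
4^4 − 125 = 256 − 125 = 131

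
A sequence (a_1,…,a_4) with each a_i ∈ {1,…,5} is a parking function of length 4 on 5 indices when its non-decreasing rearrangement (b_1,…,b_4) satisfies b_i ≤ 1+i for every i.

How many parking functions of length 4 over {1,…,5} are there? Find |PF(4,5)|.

Count = (5+1−4)·(5+1)^{4−1} = 2×216 = 432 (Konheim–Weiss)
Example (3,3,2,3) → sorted (2,3,3,3): b_i ≤ 1+i ∀i, a PF.

432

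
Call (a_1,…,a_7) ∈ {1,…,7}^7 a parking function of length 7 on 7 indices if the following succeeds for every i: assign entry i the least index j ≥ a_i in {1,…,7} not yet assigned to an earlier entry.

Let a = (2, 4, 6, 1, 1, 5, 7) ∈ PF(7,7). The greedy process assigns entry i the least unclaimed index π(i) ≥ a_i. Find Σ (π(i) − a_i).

2

Σπ(i) = 1+…+7 = 28; Σa = 2+4+6+1+1+5+7 = 26; disp = 28−26 = 2.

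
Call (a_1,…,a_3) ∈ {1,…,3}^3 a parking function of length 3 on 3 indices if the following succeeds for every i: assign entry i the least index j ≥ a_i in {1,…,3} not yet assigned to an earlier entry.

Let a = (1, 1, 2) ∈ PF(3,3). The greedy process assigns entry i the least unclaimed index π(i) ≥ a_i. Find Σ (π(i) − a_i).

Σπ = 3·4/2 = 6 (π permutes [3]); Σa = 1+1+2 = 4; disp = 6−4 = 2.

2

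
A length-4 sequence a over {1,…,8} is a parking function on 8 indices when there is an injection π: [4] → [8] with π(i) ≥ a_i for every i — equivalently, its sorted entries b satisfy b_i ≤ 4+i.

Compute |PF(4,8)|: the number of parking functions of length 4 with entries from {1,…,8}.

|PF(4,8)| = (8+1−4)·(8+1)^{4−1} = 5×729 = 3645 (Konheim–Weiss)
Example (3,8,2,3) → sorted (2,3,3,8): b_i ≤ 4+i ∀i, a PF.

3645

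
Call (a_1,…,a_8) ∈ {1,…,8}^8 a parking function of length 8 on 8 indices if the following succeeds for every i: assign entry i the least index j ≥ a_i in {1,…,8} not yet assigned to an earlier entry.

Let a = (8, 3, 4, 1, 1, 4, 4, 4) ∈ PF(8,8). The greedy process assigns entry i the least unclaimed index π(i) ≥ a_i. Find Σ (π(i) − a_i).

7

Σπ = 36 ({1..8} each once); Σa = 8+3+4+1+1+4+4+4 = 29; disp = 36−29 = 7.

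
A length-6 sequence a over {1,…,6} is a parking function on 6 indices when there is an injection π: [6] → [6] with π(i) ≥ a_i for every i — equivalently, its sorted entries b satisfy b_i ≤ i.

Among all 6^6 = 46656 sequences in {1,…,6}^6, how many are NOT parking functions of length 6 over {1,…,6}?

29849

Count = 1·7^5 = 1×16807 = 16807 (Pollak)
One tuple (5,6,4,5,1,2) → sorted (1,2,4,5,5,6): b_3=4>3, not a PF.
So 46656 − 16807 = 29849 fail.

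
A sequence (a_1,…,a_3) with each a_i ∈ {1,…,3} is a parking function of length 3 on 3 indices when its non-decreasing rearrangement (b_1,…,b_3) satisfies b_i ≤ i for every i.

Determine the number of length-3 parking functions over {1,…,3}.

16

|PF| = 1·4^2 = 1 · 16 = 16 (Konheim–Weiss)
One tuple (1,1,3) → sorted (1,1,3): b_i ≤ i ∀i, a PF.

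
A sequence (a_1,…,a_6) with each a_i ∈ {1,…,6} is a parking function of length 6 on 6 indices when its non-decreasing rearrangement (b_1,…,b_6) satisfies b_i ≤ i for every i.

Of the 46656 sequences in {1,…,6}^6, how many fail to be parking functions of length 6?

29849

#PF = (6−6+1)·(6+1)^(6−1) = 1×16807 = 16807 [KW]
One tuple (2,2,4,4,5,5) → sorted (2,2,4,4,5,5): b_1=2>1, not a PF.
Total 46656; non-PF = 46656−16807 = 29849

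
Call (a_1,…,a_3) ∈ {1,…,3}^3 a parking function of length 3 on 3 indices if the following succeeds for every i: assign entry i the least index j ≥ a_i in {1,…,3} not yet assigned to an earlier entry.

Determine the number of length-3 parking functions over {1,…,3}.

|PF| = (3+1−3)·(3+1)^{3−1} = 1×16 = 16
One tuple (2,2,1) → sorted (1,2,2): b_i ≤ i ∀i, a PF.

16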